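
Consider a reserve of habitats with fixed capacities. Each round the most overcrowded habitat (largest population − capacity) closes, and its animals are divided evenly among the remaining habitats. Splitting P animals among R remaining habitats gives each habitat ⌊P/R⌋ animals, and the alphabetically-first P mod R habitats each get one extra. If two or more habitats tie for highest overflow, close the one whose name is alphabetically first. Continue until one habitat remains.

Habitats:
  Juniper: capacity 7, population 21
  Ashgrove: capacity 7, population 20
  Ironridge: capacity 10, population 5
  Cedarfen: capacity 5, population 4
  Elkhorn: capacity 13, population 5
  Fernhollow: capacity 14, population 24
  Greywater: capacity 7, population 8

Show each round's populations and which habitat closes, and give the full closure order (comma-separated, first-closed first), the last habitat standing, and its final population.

Round 1: Ashgrove=20 Cedarfen=4 Elkhorn=5 Fernhollow=24 Greywater=8 Ironridge=5 Juniper=21 → close Juniper (overflow 14)
  21÷6 = 3 each, +1 to first 3
Round 2: Ashgrove=24 Cedarfen=8 Elkhorn=9 Fernhollow=27 Greywater=11 Ironridge=8 → close Ashgrove (overflow 17)
  24÷5 = 4 each, +1 to first 4
Round 3: Cedarfen=13 Elkhorn=14 Fernhollow=32 Greywater=16 Ironridge=12 → close Fernhollow (overflow 18)
  32÷4 = 8 each, +1 to first 0
Round 4: Cedarfen=21 Elkhorn=22 Greywater=24 Ironridge=20 → close Greywater (overflow 17)
  24÷3 = 8 each, +1 to first 0
Round 5: Cedarfen=29 Elkhorn=30 Ironridge=28 → close Cedarfen (overflow 24)
  29÷2 = 14 each, +1 to first 1
Round 6: Elkhorn=45 Ironridge=42 → close Elkhorn (overflow 32)
  45÷1 = 45 each, +1 to first 0

Closure order: Juniper, Ashgrove, Fernhollow, Greywater, Cedarfen, Elkhorn
Last habitat: Ironridge with 87 animals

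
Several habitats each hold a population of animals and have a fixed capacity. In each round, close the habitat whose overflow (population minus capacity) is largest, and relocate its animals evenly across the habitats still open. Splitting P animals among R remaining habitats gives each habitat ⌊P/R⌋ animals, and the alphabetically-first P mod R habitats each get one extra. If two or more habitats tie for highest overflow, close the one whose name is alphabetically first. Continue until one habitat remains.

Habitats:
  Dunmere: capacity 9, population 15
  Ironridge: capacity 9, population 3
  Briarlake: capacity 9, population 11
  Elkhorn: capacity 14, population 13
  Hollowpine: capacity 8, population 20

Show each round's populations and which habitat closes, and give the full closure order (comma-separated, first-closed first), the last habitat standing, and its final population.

Closure order: Hollowpine, Dunmere, Briarlake, Elkhorn
Last habitat: Ironridge with 62 animals

Round 1: Briarlake=11 Dunmere=15 Elkhorn=13 Hollowpine=20 Ironridge=3 → close Hollowpine (overflow 12)
  20÷4 = 5 each, +1 to first 0
Round 2: Briarlake=16 Dunmere=20 Elkhorn=18 Ironridge=8 → close Dunmere (overflow 11)
  20÷3 = 6 each, +1 to first 2
Round 3: Briarlake=23 Elkhorn=25 Ironridge=14 → close Briarlake (overflow 14)
  23÷2 = 11 each, +1 to first 1
Round 4: Elkhorn=37 Ironridge=25 → close Elkhorn (overflow 23)
  37÷1 = 37 each, +1 to first 0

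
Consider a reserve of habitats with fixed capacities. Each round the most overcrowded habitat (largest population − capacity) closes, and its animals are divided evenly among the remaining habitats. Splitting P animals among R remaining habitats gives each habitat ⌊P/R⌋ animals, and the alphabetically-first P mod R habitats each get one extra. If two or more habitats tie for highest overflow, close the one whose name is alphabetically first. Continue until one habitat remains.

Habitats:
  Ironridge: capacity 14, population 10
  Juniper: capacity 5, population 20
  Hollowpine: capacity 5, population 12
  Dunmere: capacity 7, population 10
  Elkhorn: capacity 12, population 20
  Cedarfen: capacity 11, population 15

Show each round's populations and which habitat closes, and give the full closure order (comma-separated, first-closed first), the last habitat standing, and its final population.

Closure order: Juniper, Elkhorn, Hollowpine, Cedarfen, Dunmere
Last habitat: Ironridge with 87 animals

Round 1: Cedarfen=15 Dunmere=10 Elkhorn=20 Hollowpine=12 Ironridge=10 Juniper=20 → close Juniper (overflow 15)
  20÷5 = 4 each, +1 to first 0
Round 2: Cedarfen=19 Dunmere=14 Elkhorn=24 Hollowpine=16 Ironridge=14 → close Elkhorn (overflow 12)
  24÷4 = 6 each, +1 to first 0
Round 3: Cedarfen=25 Dunmere=20 Hollowpine=22 Ironridge=20 → close Hollowpine (overflow 17)
  22÷3 = 7 each, +1 to first 1
Round 4: Cedarfen=33 Dunmere=27 Ironridge=27 → close Cedarfen (overflow 22)
  33÷2 = 16 each, +1 to first 1
Round 5: Dunmere=44 Ironridge=43 → close Dunmere (overflow 37)
  44÷1 = 44 each, +1 to first 0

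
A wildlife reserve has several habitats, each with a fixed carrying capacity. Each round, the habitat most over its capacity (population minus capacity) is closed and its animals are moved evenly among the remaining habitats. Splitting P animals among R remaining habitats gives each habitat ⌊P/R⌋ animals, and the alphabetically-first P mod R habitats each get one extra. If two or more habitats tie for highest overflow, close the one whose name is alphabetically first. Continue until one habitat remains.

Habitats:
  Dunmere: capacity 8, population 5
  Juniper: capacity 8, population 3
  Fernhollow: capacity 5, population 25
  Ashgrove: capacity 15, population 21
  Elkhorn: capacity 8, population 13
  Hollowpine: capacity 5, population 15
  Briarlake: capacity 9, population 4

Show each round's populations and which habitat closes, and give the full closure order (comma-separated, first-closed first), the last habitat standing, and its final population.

Round 1: Ashgrove=21 Briarlake=4 Dunmere=5 Elkhorn=13 Fernhollow=25 Hollowpine=15 Juniper=3 → close Fernhollow (overflow 20)
  25÷6 = 4 each, +1 to first 1
Round 2: Ashgrove=26 Briarlake=8 Dunmere=9 Elkhorn=17 Hollowpine=19 Juniper=7 → close Hollowpine (overflow 14)
  19÷5 = 3 each, +1 to first 4
Round 3: Ashgrove=30 Briarlake=12 Dunmere=13 Elkhorn=21 Juniper=10 → close Ashgrove (overflow 15)
  30÷4 = 7 each, +1 to first 2
Round 4: Briarlake=20 Dunmere=21 Elkhorn=28 Juniper=17 → close Elkhorn (overflow 20)
  28÷3 = 9 each, +1 to first 1
Round 5: Briarlake=30 Dunmere=30 Juniper=26 → close Dunmere (overflow 22)
  30÷2 = 15 each, +1 to first 0
Round 6: Briarlake=45 Juniper=41 → close Briarlake (overflow 36)
  45÷1 = 45 each, +1 to first 0

Closure order: Fernhollow, Hollowpine, Ashgrove, Elkhorn, Dunmere, Briarlake
Last habitat: Juniper with 86 animals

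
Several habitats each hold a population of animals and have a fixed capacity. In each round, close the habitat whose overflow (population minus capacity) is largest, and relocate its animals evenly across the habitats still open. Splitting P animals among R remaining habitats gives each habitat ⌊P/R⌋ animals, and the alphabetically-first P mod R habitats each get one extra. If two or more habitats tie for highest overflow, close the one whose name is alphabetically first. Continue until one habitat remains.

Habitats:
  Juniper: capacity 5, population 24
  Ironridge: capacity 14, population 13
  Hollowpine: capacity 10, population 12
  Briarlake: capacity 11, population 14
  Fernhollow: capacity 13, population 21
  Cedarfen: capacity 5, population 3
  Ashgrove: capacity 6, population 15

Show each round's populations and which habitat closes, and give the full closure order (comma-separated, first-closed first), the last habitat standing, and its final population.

Closure order: Juniper, Ashgrove, Fernhollow, Briarlake, Hollowpine, Cedarfen
Last habitat: Ironridge with 102 animals

Round 1: Ashgrove=15 Briarlake=14 Cedarfen=3 Fernhollow=21 Hollowpine=12 Ironridge=13 Juniper=24 → close Juniper (overflow 19)
  24÷6 = 4 each, +1 to first 0
Round 2: Ashgrove=19 Briarlake=18 Cedarfen=7 Fernhollow=25 Hollowpine=16 Ironridge=17 → close Ashgrove (overflow 13)
  19÷5 = 3 each, +1 to first 4
Round 3: Briarlake=22 Cedarfen=11 Fernhollow=29 Hollowpine=20 Ironridge=20 → close Fernhollow (overflow 16)
  29÷4 = 7 each, +1 to first 1
Round 4: Briarlake=30 Cedarfen=18 Hollowpine=27 Ironridge=27 → close Briarlake (overflow 19)
  30÷3 = 10 each, +1 to first 0
Round 5: Cedarfen=28 Hollowpine=37 Ironridge=37 → close Hollowpine (overflow 27)
  37÷2 = 18 each, +1 to first 1
Round 6: Cedarfen=47 Ironridge=55 → close Cedarfen (overflow 42)
  47÷1 = 47 each, +1 to first 0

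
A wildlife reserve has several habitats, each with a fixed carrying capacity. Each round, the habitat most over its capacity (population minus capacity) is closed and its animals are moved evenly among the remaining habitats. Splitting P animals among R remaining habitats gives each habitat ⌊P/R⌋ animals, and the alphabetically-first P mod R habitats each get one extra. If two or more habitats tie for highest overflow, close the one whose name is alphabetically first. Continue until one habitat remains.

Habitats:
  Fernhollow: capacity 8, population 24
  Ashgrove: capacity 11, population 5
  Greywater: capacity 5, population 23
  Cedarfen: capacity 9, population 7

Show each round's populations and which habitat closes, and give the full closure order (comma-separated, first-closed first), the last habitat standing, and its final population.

Round 1: Ashgrove=5 Cedarfen=7 Fernhollow=24 Greywater=23 → close Greywater (overflow 18)
  23÷3 = 7 each, +1 to first 2
Round 2: Ashgrove=13 Cedarfen=15 Fernhollow=31 → close Fernhollow (overflow 23)
  31÷2 = 15 each, +1 to first 1
Round 3: Ashgrove=29 Cedarfen=30 → close Cedarfen (overflow 21)
  30÷1 = 30 each, +1 to first 0

Closure order: Greywater, Fernhollow, Cedarfen
Last habitat: Ashgrove with 59 animals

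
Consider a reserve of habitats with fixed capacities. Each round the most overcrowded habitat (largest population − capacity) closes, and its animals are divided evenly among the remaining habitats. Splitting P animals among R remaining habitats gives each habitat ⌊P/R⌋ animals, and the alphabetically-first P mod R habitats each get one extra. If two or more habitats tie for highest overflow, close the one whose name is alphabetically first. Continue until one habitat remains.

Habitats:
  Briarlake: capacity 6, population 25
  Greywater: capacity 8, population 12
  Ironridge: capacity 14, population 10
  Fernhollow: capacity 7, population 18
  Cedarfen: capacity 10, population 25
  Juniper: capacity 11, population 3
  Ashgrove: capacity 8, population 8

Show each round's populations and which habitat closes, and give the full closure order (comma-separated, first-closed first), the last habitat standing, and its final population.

Round 1: Ashgrove=8 Briarlake=25 Cedarfen=25 Fernhollow=18 Greywater=12 Ironridge=10 Juniper=3 → close Briarlake (overflow 19)
  25÷6 = 4 each, +1 to first 1
Round 2: Ashgrove=13 Cedarfen=29 Fernhollow=22 Greywater=16 Ironridge=14 Juniper=7 → close Cedarfen (overflow 19)
  29÷5 = 5 each, +1 to first 4
Round 3: Ashgrove=19 Fernhollow=28 Greywater=22 Ironridge=20 Juniper=12 → close Fernhollow (overflow 21)
  28÷4 = 7 each, +1 to first 0
Round 4: Ashgrove=26 Greywater=29 Ironridge=27 Juniper=19 → close Greywater (overflow 21)
  29÷3 = 9 each, +1 to first 2
Round 5: Ashgrove=36 Ironridge=37 Juniper=28 → close Ashgrove (overflow 28)
  36÷2 = 18 each, +1 to first 0
Round 6: Ironridge=55 Juniper=46 → close Ironridge (overflow 41)
  55÷1 = 55 each, +1 to first 0

Closure order: Briarlake, Cedarfen, Fernhollow, Greywater, Ashgrove, Ironridge
Last habitat: Juniper with 101 animals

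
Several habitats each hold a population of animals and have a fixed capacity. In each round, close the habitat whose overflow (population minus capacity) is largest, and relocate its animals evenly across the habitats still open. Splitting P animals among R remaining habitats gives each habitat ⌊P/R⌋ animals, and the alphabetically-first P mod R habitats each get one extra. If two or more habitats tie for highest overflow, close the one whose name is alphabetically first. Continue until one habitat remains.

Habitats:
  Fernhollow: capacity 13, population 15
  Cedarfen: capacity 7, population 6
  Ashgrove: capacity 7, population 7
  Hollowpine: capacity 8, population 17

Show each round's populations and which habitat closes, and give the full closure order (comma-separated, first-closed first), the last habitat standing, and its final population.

Round 1: Ashgrove=7 Cedarfen=6 Fernhollow=15 Hollowpine=17 → close Hollowpine (overflow 9)
  17÷3 = 5 each, +1 to first 2
Round 2: Ashgrove=13 Cedarfen=12 Fernhollow=20 → close Fernhollow (overflow 7)
  20÷2 = 10 each, +1 to first 0
Round 3: Ashgrove=23 Cedarfen=22 → close Ashgrove (overflow 16)
  23÷1 = 23 each, +1 to first 0

Closure order: Hollowpine, Fernhollow, Ashgrove
Last habitat: Cedarfen with 45 animals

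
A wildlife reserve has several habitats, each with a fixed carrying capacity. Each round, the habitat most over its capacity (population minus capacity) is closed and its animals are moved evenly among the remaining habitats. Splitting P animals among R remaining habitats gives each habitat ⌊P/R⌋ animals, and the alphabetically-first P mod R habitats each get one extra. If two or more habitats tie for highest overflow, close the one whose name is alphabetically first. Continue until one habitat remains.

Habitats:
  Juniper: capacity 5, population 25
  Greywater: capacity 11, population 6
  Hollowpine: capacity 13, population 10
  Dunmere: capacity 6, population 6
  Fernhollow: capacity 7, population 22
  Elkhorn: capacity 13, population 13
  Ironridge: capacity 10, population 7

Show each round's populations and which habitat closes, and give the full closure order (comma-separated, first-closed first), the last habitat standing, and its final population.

Closure order: Juniper, Fernhollow, Dunmere, Elkhorn, Hollowpine, Ironridge
Last habitat: Greywater with 89 animals

Round 1: Dunmere=6 Elkhorn=13 Fernhollow=22 Greywater=6 Hollowpine=10 Ironridge=7 Juniper=25 → close Juniper (overflow 20)
  25÷6 = 4 each, +1 to first 1
Round 2: Dunmere=11 Elkhorn=17 Fernhollow=26 Greywater=10 Hollowpine=14 Ironridge=11 → close Fernhollow (overflow 19)
  26÷5 = 5 each, +1 to first 1
Round 3: Dunmere=17 Elkhorn=22 Greywater=15 Hollowpine=19 Ironridge=16 → close Dunmere (overflow 11)
  17÷4 = 4 each, +1 to first 1
Round 4: Elkhorn=27 Greywater=19 Hollowpine=23 Ironridge=20 → close Elkhorn (overflow 14)
  27÷3 = 9 each, +1 to first 0
Round 5: Greywater=28 Hollowpine=32 Ironridge=29 → close Hollowpine (overflow 19)
  32÷2 = 16 each, +1 to first 0
Round 6: Greywater=44 Ironridge=45 → close Ironridge (overflow 35)
  45÷1 = 45 each, +1 to first 0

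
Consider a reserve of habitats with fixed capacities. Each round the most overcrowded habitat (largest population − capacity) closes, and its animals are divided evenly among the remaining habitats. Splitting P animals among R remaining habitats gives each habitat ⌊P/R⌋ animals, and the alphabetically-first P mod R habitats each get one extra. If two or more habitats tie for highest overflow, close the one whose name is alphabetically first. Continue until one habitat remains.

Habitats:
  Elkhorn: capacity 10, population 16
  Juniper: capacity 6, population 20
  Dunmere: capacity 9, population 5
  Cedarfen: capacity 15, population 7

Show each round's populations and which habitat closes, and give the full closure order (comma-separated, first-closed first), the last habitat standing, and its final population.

Round 1: Cedarfen=7 Dunmere=5 Elkhorn=16 Juniper=20 → close Juniper (overflow 14)
  20÷3 = 6 each, +1 to first 2
Round 2: Cedarfen=14 Dunmere=12 Elkhorn=22 → close Elkhorn (overflow 12)
  22÷2 = 11 each, +1 to first 0
Round 3: Cedarfen=25 Dunmere=23 → close Dunmere (overflow 14)
  23÷1 = 23 each, +1 to first 0

Closure order: Juniper, Elkhorn, Dunmere
Last habitat: Cedarfen with 48 animals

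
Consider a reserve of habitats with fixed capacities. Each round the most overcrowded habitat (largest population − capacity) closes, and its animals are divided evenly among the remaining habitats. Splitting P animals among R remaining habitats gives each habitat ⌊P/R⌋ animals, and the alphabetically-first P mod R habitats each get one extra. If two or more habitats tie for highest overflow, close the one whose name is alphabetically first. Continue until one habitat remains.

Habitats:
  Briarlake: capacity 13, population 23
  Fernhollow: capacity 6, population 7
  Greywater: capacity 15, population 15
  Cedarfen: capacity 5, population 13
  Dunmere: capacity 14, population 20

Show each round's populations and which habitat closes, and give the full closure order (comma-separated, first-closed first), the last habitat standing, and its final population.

Closure order: Briarlake, Cedarfen, Dunmere, Fernhollow
Last habitat: Greywater with 78 animals

Round 1: Briarlake=23 Cedarfen=13 Dunmere=20 Fernhollow=7 Greywater=15 → close Briarlake (overflow 10)
  23÷4 = 5 each, +1 to first 3
Round 2: Cedarfen=19 Dunmere=26 Fernhollow=13 Greywater=20 → close Cedarfen (overflow 14)
  19÷3 = 6 each, +1 to first 1
Round 3: Dunmere=33 Fernhollow=19 Greywater=26 → close Dunmere (overflow 19)
  33÷2 = 16 each, +1 to first 1
Round 4: Fernhollow=36 Greywater=42 → close Fernhollow (overflow 30)
  36÷1 = 36 each, +1 to first 0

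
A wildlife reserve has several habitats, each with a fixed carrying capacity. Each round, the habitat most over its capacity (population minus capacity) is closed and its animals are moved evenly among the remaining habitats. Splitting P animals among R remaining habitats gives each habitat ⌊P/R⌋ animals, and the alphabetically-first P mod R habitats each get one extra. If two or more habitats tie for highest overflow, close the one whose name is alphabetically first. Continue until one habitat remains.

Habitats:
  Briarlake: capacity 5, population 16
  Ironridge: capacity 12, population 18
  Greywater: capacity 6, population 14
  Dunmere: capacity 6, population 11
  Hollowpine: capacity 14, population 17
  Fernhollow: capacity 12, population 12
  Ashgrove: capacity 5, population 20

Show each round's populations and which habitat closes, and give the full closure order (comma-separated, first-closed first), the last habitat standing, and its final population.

Round 1: Ashgrove=20 Briarlake=16 Dunmere=11 Fernhollow=12 Greywater=14 Hollowpine=17 Ironridge=18 → close Ashgrove (overflow 15)
  20÷6 = 3 each, +1 to first 2
Round 2: Briarlake=20 Dunmere=15 Fernhollow=15 Greywater=17 Hollowpine=20 Ironridge=21 → close Briarlake (overflow 15)
  20÷5 = 4 each, +1 to first 0
Round 3: Dunmere=19 Fernhollow=19 Greywater=21 Hollowpine=24 Ironridge=25 → close Greywater (overflow 15)
  21÷4 = 5 each, +1 to first 1
Round 4: Dunmere=25 Fernhollow=24 Hollowpine=29 Ironridge=30 → close Dunmere (overflow 19)
  25÷3 = 8 each, +1 to first 1
Round 5: Fernhollow=33 Hollowpine=37 Ironridge=38 → close Ironridge (overflow 26)
  38÷2 = 19 each, +1 to first 0
Round 6: Fernhollow=52 Hollowpine=56 → close Hollowpine (overflow 42)
  56÷1 = 56 each, +1 to first 0

Closure order: Ashgrove, Briarlake, Greywater, Dunmere, Ironridge, Hollowpine
Last habitat: Fernhollow with 108 animals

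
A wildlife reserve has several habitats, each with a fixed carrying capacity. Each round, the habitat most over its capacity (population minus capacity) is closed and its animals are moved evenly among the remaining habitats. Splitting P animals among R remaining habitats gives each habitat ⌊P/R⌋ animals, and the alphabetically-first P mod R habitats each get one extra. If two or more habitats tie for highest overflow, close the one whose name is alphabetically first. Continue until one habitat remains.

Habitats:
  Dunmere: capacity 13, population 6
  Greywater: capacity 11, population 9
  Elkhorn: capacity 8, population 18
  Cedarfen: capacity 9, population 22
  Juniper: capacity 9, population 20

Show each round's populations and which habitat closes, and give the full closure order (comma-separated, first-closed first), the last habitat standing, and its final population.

Round 1: Cedarfen=22 Dunmere=6 Elkhorn=18 Greywater=9 Juniper=20 → close Cedarfen (overflow 13)
  22÷4 = 5 each, +1 to first 2
Round 2: Dunmere=12 Elkhorn=24 Greywater=14 Juniper=25 → close Elkhorn (overflow 16)
  24÷3 = 8 each, +1 to first 0
Round 3: Dunmere=20 Greywater=22 Juniper=33 → close Juniper (overflow 24)
  33÷2 = 16 each, +1 to first 1
Round 4: Dunmere=37 Greywater=38 → close Greywater (overflow 27)
  38÷1 = 38 each, +1 to first 0

Closure order: Cedarfen, Elkhorn, Juniper, Greywater
Last habitat: Dunmere with 75 animals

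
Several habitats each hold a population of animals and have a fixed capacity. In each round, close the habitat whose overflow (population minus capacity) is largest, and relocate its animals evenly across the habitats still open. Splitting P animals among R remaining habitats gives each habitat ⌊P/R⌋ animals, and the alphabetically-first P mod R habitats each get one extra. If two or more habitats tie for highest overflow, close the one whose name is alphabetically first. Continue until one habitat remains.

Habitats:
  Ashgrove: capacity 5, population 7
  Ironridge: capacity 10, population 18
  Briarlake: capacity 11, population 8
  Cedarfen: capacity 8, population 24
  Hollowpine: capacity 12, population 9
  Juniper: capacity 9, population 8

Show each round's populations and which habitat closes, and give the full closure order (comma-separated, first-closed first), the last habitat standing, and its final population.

Closure order: Cedarfen, Ironridge, Ashgrove, Briarlake, Hollowpine
Last habitat: Juniper with 74 animals

Round 1: Ashgrove=7 Briarlake=8 Cedarfen=24 Hollowpine=9 Ironridge=18 Juniper=8 → close Cedarfen (overflow 16)
  24÷5 = 4 each, +1 to first 4
Round 2: Ashgrove=12 Briarlake=13 Hollowpine=14 Ironridge=23 Juniper=12 → close Ironridge (overflow 13)
  23÷4 = 5 each, +1 to first 3
Round 3: Ashgrove=18 Briarlake=19 Hollowpine=20 Juniper=17 → close Ashgrove (overflow 13)
  18÷3 = 6 each, +1 to first 0
Round 4: Briarlake=25 Hollowpine=26 Juniper=23 → close Briarlake (overflow 14)
  25÷2 = 12 each, +1 to first 1
Round 5: Hollowpine=39 Juniper=35 → close Hollowpine (overflow 27)
  39÷1 = 39 each, +1 to first 0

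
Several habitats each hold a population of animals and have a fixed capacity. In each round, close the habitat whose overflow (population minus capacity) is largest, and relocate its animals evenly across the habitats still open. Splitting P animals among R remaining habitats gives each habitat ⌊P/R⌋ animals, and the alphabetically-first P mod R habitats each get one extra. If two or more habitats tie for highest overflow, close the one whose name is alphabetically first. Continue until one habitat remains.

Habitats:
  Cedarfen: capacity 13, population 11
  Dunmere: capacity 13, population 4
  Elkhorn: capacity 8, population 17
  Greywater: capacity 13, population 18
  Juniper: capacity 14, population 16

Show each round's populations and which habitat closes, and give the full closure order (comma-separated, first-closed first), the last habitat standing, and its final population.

Closure order: Elkhorn, Greywater, Juniper, Cedarfen
Last habitat: Dunmere with 66 animals

Round 1: Cedarfen=11 Dunmere=4 Elkhorn=17 Greywater=18 Juniper=16 → close Elkhorn (overflow 9)
  17÷4 = 4 each, +1 to first 1
Round 2: Cedarfen=16 Dunmere=8 Greywater=22 Juniper=20 → close Greywater (overflow 9)
  22÷3 = 7 each, +1 to first 1
Round 3: Cedarfen=24 Dunmere=15 Juniper=27 → close Juniper (overflow 13)
  27÷2 = 13 each, +1 to first 1
Round 4: Cedarfen=38 Dunmere=28 → close Cedarfen (overflow 25)
  38÷1 = 38 each, +1 to first 0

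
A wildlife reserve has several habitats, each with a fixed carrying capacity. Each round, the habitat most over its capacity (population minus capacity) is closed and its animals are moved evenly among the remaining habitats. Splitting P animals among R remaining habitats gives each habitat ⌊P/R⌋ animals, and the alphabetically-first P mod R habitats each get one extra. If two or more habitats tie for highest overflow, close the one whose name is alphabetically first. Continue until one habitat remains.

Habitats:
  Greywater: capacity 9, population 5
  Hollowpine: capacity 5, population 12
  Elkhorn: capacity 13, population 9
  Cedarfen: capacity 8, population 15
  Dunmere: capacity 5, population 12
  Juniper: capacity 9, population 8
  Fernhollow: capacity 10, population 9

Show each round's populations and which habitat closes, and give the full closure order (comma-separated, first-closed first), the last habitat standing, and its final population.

Round 1: Cedarfen=15 Dunmere=12 Elkhorn=9 Fernhollow=9 Greywater=5 Hollowpine=12 Juniper=8 → close Cedarfen (overflow 7)
  15÷6 = 2 each, +1 to first 3
Round 2: Dunmere=15 Elkhorn=12 Fernhollow=12 Greywater=7 Hollowpine=14 Juniper=10 → close Dunmere (overflow 10)
  15÷5 = 3 each, +1 to first 0
Round 3: Elkhorn=15 Fernhollow=15 Greywater=10 Hollowpine=17 Juniper=13 → close Hollowpine (overflow 12)
  17÷4 = 4 each, +1 to first 1
Round 4: Elkhorn=20 Fernhollow=19 Greywater=14 Juniper=17 → close Fernhollow (overflow 9)
  19÷3 = 6 each, +1 to first 1
Round 5: Elkhorn=27 Greywater=20 Juniper=23 → close Elkhorn (overflow 14)
  27÷2 = 13 each, +1 to first 1
Round 6: Greywater=34 Juniper=36 → close Juniper (overflow 27)
  36÷1 = 36 each, +1 to first 0

Closure order: Cedarfen, Dunmere, Hollowpine, Fernhollow, Elkhorn, Juniper
Last habitat: Greywater with 70 animals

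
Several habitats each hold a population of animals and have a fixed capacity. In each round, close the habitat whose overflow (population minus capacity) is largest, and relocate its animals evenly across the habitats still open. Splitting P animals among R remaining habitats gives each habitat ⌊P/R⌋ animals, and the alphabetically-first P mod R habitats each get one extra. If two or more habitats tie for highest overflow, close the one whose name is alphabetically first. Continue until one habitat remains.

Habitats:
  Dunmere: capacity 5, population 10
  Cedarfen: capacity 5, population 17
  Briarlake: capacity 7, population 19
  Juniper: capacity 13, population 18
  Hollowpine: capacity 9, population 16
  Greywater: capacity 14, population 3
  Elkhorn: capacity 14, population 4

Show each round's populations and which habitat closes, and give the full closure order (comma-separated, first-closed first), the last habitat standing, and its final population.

Closure order: Briarlake, Cedarfen, Hollowpine, Dunmere, Juniper, Elkhorn
Last habitat: Greywater with 87 animals

Round 1: Briarlake=19 Cedarfen=17 Dunmere=10 Elkhorn=4 Greywater=3 Hollowpine=16 Juniper=18 → close Briarlake (overflow 12)
  19÷6 = 3 each, +1 to first 1
Round 2: Cedarfen=21 Dunmere=13 Elkhorn=7 Greywater=6 Hollowpine=19 Juniper=21 → close Cedarfen (overflow 16)
  21÷5 = 4 each, +1 to first 1
Round 3: Dunmere=18 Elkhorn=11 Greywater=10 Hollowpine=23 Juniper=25 → close Hollowpine (overflow 14)
  23÷4 = 5 each, +1 to first 3
Round 4: Dunmere=24 Elkhorn=17 Greywater=16 Juniper=30 → close Dunmere (overflow 19)
  24÷3 = 8 each, +1 to first 0
Round 5: Elkhorn=25 Greywater=24 Juniper=38 → close Juniper (overflow 25)
  38÷2 = 19 each, +1 to first 0
Round 6: Elkhorn=44 Greywater=43 → close Elkhorn (overflow 30)
  44÷1 = 44 each, +1 to first 0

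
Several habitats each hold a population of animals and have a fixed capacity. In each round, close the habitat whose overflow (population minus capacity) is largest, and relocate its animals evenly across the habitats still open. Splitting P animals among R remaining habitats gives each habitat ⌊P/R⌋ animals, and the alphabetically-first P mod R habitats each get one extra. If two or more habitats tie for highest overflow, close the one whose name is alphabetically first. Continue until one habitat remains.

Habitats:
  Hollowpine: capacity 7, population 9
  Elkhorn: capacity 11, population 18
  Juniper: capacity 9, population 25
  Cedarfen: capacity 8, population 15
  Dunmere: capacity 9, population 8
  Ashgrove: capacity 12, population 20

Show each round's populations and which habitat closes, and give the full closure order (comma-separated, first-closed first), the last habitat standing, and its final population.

Round 1: Ashgrove=20 Cedarfen=15 Dunmere=8 Elkhorn=18 Hollowpine=9 Juniper=25 → close Juniper (overflow 16)
  25÷5 = 5 each, +1 to first 0
Round 2: Ashgrove=25 Cedarfen=20 Dunmere=13 Elkhorn=23 Hollowpine=14 → close Ashgrove (overflow 13)
  25÷4 = 6 each, +1 to first 1
Round 3: Cedarfen=27 Dunmere=19 Elkhorn=29 Hollowpine=20 → close Cedarfen (overflow 19)
  27÷3 = 9 each, +1 to first 0
Round 4: Dunmere=28 Elkhorn=38 Hollowpine=29 → close Elkhorn (overflow 27)
  38÷2 = 19 each, +1 to first 0
Round 5: Dunmere=47 Hollowpine=48 → close Hollowpine (overflow 41)
  48÷1 = 48 each, +1 to first 0

Closure order: Juniper, Ashgrove, Cedarfen, Elkhorn, Hollowpine
Last habitat: Dunmere with 95 animals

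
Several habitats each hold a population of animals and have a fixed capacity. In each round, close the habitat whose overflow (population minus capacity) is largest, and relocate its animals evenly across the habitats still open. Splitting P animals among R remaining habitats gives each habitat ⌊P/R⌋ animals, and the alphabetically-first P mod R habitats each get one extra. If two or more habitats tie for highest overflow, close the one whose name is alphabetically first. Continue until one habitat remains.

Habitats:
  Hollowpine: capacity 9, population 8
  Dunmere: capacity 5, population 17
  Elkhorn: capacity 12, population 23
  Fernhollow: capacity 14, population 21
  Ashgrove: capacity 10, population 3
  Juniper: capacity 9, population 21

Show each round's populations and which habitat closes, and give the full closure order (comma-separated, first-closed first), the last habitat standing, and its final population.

Round 1: Ashgrove=3 Dunmere=17 Elkhorn=23 Fernhollow=21 Hollowpine=8 Juniper=21 → close Dunmere (overflow 12)
  17÷5 = 3 each, +1 to first 2
Round 2: Ashgrove=7 Elkhorn=27 Fernhollow=24 Hollowpine=11 Juniper=24 → close Elkhorn (overflow 15)
  27÷4 = 6 each, +1 to first 3
Round 3: Ashgrove=14 Fernhollow=31 Hollowpine=18 Juniper=30 → close Juniper (overflow 21)
  30÷3 = 10 each, +1 to first 0
Round 4: Ashgrove=24 Fernhollow=41 Hollowpine=28 → close Fernhollow (overflow 27)
  41÷2 = 20 each, +1 to first 1
Round 5: Ashgrove=45 Hollowpine=48 → close Hollowpine (overflow 39)
  48÷1 = 48 each, +1 to first 0

Closure order: Dunmere, Elkhorn, Juniper, Fernhollow, Hollowpine
Last habitat: Ashgrove with 93 animals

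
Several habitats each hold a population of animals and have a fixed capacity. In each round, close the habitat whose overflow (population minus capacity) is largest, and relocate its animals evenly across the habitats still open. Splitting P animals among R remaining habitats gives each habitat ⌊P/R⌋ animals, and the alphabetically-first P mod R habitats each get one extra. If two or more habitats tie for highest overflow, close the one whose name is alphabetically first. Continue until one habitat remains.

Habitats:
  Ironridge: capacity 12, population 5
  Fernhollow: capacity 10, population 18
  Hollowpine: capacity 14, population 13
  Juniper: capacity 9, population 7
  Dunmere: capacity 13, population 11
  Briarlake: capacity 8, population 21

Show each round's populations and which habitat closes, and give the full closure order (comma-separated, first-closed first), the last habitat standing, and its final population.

Closure order: Briarlake, Fernhollow, Dunmere, Hollowpine, Juniper
Last habitat: Ironridge with 75 animals

Round 1: Briarlake=21 Dunmere=11 Fernhollow=18 Hollowpine=13 Ironridge=5 Juniper=7 → close Briarlake (overflow 13)
  21÷5 = 4 each, +1 to first 1
Round 2: Dunmere=16 Fernhollow=22 Hollowpine=17 Ironridge=9 Juniper=11 → close Fernhollow (overflow 12)
  22÷4 = 5 each, +1 to first 2
Round 3: Dunmere=22 Hollowpine=23 Ironridge=14 Juniper=16 → close Dunmere (overflow 9)
  22÷3 = 7 each, +1 to first 1
Round 4: Hollowpine=31 Ironridge=21 Juniper=23 → close Hollowpine (overflow 17)
  31÷2 = 15 each, +1 to first 1
Round 5: Ironridge=37 Juniper=38 → close Juniper (overflow 29)
  38÷1 = 38 each, +1 to first 0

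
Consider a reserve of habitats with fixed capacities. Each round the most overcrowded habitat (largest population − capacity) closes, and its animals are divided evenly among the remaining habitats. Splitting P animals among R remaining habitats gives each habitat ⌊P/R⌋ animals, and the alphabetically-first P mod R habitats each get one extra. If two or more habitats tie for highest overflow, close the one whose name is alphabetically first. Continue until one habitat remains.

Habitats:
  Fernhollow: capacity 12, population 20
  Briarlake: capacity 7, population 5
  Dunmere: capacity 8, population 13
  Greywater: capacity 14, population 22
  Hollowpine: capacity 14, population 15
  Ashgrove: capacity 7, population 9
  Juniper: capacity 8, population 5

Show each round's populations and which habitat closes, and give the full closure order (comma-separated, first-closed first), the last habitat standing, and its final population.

Round 1: Ashgrove=9 Briarlake=5 Dunmere=13 Fernhollow=20 Greywater=22 Hollowpine=15 Juniper=5 → close Fernhollow (overflow 8)
  20÷6 = 3 each, +1 to first 2
Round 2: Ashgrove=13 Briarlake=9 Dunmere=16 Greywater=25 Hollowpine=18 Juniper=8 → close Greywater (overflow 11)
  25÷5 = 5 each, +1 to first 0
Round 3: Ashgrove=18 Briarlake=14 Dunmere=21 Hollowpine=23 Juniper=13 → close Dunmere (overflow 13)
  21÷4 = 5 each, +1 to first 1
Round 4: Ashgrove=24 Briarlake=19 Hollowpine=28 Juniper=18 → close Ashgrove (overflow 17)
  24÷3 = 8 each, +1 to first 0
Round 5: Briarlake=27 Hollowpine=36 Juniper=26 → close Hollowpine (overflow 22)
  36÷2 = 18 each, +1 to first 0
Round 6: Briarlake=45 Juniper=44 → close Briarlake (overflow 38)
  45÷1 = 45 each, +1 to first 0

Closure order: Fernhollow, Greywater, Dunmere, Ashgrove, Hollowpine, Briarlake
Last habitat: Juniper with 89 animals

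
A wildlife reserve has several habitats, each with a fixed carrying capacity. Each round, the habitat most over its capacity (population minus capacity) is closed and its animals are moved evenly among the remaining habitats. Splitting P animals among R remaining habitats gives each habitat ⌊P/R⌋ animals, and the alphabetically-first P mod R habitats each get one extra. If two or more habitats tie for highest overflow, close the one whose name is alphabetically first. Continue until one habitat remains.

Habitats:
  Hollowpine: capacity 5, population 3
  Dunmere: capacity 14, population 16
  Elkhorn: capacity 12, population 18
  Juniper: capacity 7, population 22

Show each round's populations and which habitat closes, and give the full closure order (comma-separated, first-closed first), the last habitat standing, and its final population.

Round 1: Dunmere=16 Elkhorn=18 Hollowpine=3 Juniper=22 → close Juniper (overflow 15)
  22÷3 = 7 each, +1 to first 1
Round 2: Dunmere=24 Elkhorn=25 Hollowpine=10 → close Elkhorn (overflow 13)
  25÷2 = 12 each, +1 to first 1
Round 3: Dunmere=37 Hollowpine=22 → close Dunmere (overflow 23)
  37÷1 = 37 each, +1 to first 0

Closure order: Juniper, Elkhorn, Dunmere
Last habitat: Hollowpine with 59 animals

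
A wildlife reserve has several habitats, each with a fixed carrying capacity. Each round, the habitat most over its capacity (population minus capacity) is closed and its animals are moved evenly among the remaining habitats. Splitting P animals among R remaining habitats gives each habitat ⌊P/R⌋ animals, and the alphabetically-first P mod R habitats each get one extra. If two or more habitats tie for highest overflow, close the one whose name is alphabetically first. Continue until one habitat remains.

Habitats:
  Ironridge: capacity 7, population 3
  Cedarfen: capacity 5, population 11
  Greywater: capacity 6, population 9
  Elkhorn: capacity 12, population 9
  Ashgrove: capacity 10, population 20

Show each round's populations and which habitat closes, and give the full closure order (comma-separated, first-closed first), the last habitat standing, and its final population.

Closure order: Ashgrove, Cedarfen, Greywater, Elkhorn
Last habitat: Ironridge with 52 animals

Round 1: Ashgrove=20 Cedarfen=11 Elkhorn=9 Greywater=9 Ironridge=3 → close Ashgrove (overflow 10)
  20÷4 = 5 each, +1 to first 0
Round 2: Cedarfen=16 Elkhorn=14 Greywater=14 Ironridge=8 → close Cedarfen (overflow 11)
  16÷3 = 5 each, +1 to first 1
Round 3: Elkhorn=20 Greywater=19 Ironridge=13 → close Greywater (overflow 13)
  19÷2 = 9 each, +1 to first 1
Round 4: Elkhorn=30 Ironridge=22 → close Elkhorn (overflow 18)
  30÷1 = 30 each, +1 to first 0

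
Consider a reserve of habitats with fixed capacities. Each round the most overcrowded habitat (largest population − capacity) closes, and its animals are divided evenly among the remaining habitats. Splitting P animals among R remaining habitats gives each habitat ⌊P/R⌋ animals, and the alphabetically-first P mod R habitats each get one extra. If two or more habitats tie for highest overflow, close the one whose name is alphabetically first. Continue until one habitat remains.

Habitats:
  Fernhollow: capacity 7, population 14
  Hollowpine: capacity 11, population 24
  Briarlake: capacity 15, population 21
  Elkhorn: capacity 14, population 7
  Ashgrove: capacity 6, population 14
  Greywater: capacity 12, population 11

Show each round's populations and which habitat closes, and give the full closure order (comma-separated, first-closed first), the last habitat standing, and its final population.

Round 1: Ashgrove=14 Briarlake=21 Elkhorn=7 Fernhollow=14 Greywater=11 Hollowpine=24 → close Hollowpine (overflow 13)
  24÷5 = 4 each, +1 to first 4
Round 2: Ashgrove=19 Briarlake=26 Elkhorn=12 Fernhollow=19 Greywater=15 → close Ashgrove (overflow 13)
  19÷4 = 4 each, +1 to first 3
Round 3: Briarlake=31 Elkhorn=17 Fernhollow=24 Greywater=19 → close Fernhollow (overflow 17)
  24÷3 = 8 each, +1 to first 0
Round 4: Briarlake=39 Elkhorn=25 Greywater=27 → close Briarlake (overflow 24)
  39÷2 = 19 each, +1 to first 1
Round 5: Elkhorn=45 Greywater=46 → close Greywater (overflow 34)
  46÷1 = 46 each, +1 to first 0

Closure order: Hollowpine, Ashgrove, Fernhollow, Briarlake, Greywater
Last habitat: Elkhorn with 91 animals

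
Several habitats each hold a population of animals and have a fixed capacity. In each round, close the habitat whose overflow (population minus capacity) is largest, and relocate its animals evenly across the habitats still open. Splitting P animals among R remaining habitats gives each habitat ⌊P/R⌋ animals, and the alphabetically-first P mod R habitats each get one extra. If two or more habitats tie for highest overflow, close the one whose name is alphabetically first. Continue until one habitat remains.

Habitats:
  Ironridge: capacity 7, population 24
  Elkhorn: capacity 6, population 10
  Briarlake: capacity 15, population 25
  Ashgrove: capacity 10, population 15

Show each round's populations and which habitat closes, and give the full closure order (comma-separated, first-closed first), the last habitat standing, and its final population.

Round 1: Ashgrove=15 Briarlake=25 Elkhorn=10 Ironridge=24 → close Ironridge (overflow 17)
  24÷3 = 8 each, +1 to first 0
Round 2: Ashgrove=23 Briarlake=33 Elkhorn=18 → close Briarlake (overflow 18)
  33÷2 = 16 each, +1 to first 1
Round 3: Ashgrove=40 Elkhorn=34 → close Ashgrove (overflow 30)
  40÷1 = 40 each, +1 to first 0

Closure order: Ironridge, Briarlake, Ashgrove
Last habitat: Elkhorn with 74 animals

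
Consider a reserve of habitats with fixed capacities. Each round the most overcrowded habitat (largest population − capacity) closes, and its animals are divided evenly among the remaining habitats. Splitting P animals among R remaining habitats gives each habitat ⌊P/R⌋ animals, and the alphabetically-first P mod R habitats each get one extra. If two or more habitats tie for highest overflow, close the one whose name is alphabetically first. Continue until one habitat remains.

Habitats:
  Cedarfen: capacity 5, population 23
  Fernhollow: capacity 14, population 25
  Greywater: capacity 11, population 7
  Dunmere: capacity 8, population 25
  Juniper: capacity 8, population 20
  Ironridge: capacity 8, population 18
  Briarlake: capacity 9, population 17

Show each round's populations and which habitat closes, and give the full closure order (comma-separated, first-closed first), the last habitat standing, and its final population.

Round 1: Briarlake=17 Cedarfen=23 Dunmere=25 Fernhollow=25 Greywater=7 Ironridge=18 Juniper=20 → close Cedarfen (overflow 18)
  23÷6 = 3 each, +1 to first 5
Round 2: Briarlake=21 Dunmere=29 Fernhollow=29 Greywater=11 Ironridge=22 Juniper=23 → close Dunmere (overflow 21)
  29÷5 = 5 each, +1 to first 4
Round 3: Briarlake=27 Fernhollow=35 Greywater=17 Ironridge=28 Juniper=28 → close Fernhollow (overflow 21)
  35÷4 = 8 each, +1 to first 3
Round 4: Briarlake=36 Greywater=26 Ironridge=37 Juniper=36 → close Ironridge (overflow 29)
  37÷3 = 12 each, +1 to first 1
Round 5: Briarlake=49 Greywater=38 Juniper=48 → close Briarlake (overflow 40)
  49÷2 = 24 each, +1 to first 1
Round 6: Greywater=63 Juniper=72 → close Juniper (overflow 64)
  72÷1 = 72 each, +1 to first 0

Closure order: Cedarfen, Dunmere, Fernhollow, Ironridge, Briarlake, Juniper
Last habitat: Greywater with 135 animals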